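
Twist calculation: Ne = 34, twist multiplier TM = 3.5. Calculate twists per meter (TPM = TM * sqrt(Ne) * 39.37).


Formula: TPM = TM * sqrt(Ne) * 39.37
Step 1: sqrt(Ne) = sqrt(34) = 5.831
Step 2: TM * sqrt(Ne) = 3.5 * 5.831 = 20.4085
Step 3: TPM = 20.4085 * 39.37 = 803 twists/m

803 twists/m


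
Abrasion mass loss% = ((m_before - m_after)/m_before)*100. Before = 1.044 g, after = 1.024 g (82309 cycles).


Formula: Mass loss% = ((m_before - m_after) / m_before) * 100
Step 1: Mass loss = 1.044 - 1.024 = 0.02 g
Step 2: Ratio = 0.02 / 1.044 = 0.0191571
Step 3: Mass loss% = 0.0191571 * 100 = 1.91571% ≈ 1.92%

1.92%


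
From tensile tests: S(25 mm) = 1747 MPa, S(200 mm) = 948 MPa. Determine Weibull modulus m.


Formula: m = ln(L1/L2) / ln(S2/S1)
Step 1: ln(L1/L2) = ln(25/200) = -2.07944
Step 2: S2/S1 = 948/1747 = 0.54264
Step 3: ln(S2/S1) = ln(0.54264) = -0.61131
Step 4: m = -2.07944 / -0.61131 = 3.40

3.40 (Weibull m)


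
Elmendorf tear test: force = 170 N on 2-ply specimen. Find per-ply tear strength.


Formula: Per-ply strength = Total force / Number of plies
Per-ply = 170 N / 2
Per-ply = 85 N

85 N


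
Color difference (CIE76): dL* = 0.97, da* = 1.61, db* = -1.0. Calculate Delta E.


Formula: Delta E = sqrt(dL*^2 + da*^2 + db*^2)
Step 1: dL*^2 = 0.97^2 = 0.9409
Step 2: da*^2 = 1.61^2 = 2.5921
Step 3: db*^2 = (-1.0)^2 = 1.0
Step 4: Sum = 0.9409 + 2.5921 + 1.0 = 4.533
Step 5: Delta E = sqrt(4.533) = 2.13

2.13 Delta E


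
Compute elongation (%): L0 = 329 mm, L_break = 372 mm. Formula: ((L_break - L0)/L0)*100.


Formula: Elongation (%) = ((L_break - L0) / L0) * 100
Step 1: Extension = 372 - 329 = 43 mm
Step 2: Elongation = (43 / 329) * 100
Step 3: Elongation = 0.130699 * 100 = 13.0699% ≈ 13.1%

13.1%


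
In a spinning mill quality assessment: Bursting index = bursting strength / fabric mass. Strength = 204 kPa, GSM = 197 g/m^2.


Formula: Bursting Index = Bursting Strength / Fabric GSM
BI = 204 kPa / 197 g/m^2
BI = 1.036 kPa/(g/m^2)

1.036 kPa/(g/m^2)


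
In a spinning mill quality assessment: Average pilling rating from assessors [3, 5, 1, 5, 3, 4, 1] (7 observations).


Formula: Mean = sum / count
Sum = 3 + 5 + 1 + 5 + 3 + 4 + 1 = 22
Mean = 22 / 7 = 3.1

3.1


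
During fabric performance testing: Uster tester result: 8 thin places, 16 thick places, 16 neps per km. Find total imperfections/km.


Formula: Total = thin places + thick places + neps
Total = 8 + 16 + 16
Total = 40 imperfections/km

40 imperfections/km


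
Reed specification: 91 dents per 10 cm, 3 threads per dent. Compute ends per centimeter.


Formula: EPC = (dents per 10 cm * ends per dent) / 10
Step 1: Total ends per 10 cm = 91 * 3 = 273
Step 2: EPC = 273 / 10 = 27.3 ends/cm

27.3 ends/cm


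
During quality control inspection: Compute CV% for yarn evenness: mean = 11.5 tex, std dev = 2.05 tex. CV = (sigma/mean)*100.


Formula: CV% = (standard deviation / mean) * 100
Step 1: Ratio = 2.05 / 11.5 = 0.178261
Step 2: CV% = 0.178261 * 100 = 17.8261% ≈ 17.8%

17.8%


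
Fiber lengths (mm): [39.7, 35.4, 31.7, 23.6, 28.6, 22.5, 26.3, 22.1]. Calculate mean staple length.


Formula: Mean = sum of lengths / count
Sum = 39.7 + 35.4 + 31.7 + 23.6 + 28.6 + 22.5 + 26.3 + 22.1
Sum = 229.9 mm
Mean = 229.9 / 8 = 28.74 mm

28.74 mm


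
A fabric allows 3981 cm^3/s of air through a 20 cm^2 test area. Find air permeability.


Formula: Air Permeability = Airflow / Test Area
AP = 3981 cm^3/s / 20 cm^2
AP = 199.1 cm^3/s/cm^2

199.1 cm^3/s/cm^2


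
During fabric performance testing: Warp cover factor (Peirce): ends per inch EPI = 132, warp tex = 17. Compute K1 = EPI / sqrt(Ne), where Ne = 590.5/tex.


Formula: K1 = EPI / sqrt(Ne), with Ne = 590.5 / tex_warp
Step 1: Ne = 590.5 / 17 = 34.735
Step 2: sqrt(Ne) = sqrt(34.735) = 5.8936
Step 3: K1 = 132 / 5.8936 = 22.4

22.4


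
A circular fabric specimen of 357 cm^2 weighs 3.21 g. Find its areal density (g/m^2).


Formula: GSM = mass_g / area_m2
Step 1: Convert area: 357 cm^2 = 357 / 10000 = 0.0357 m^2
Step 2: GSM = 3.21 g / 0.0357 m^2 = 89.9 g/m^2

89.9 g/m^2


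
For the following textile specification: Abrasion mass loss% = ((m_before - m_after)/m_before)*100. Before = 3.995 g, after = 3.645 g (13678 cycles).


Formula: Mass loss% = ((m_before - m_after) / m_before) * 100
Step 1: Mass loss = 3.995 - 3.645 = 0.35 g
Step 2: Ratio = 0.35 / 3.995 = 0.0876095
Step 3: Mass loss% = 0.0876095 * 100 = 8.76095% ≈ 8.76%

8.76%


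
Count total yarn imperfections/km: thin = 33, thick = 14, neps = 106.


Formula: Total = thin places + thick places + neps
Total = 33 + 14 + 106
Total = 153 imperfections/km

153 imperfections/km


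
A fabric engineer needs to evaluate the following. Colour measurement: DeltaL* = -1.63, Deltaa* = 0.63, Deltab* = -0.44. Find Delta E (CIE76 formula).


Formula: Delta E = sqrt(dL*^2 + da*^2 + db*^2)
Step 1: dL*^2 = (-1.63)^2 = 2.6569
Step 2: da*^2 = 0.63^2 = 0.3969
Step 3: db*^2 = (-0.44)^2 = 0.1936
Step 4: Sum = 2.6569 + 0.3969 + 0.1936 = 3.2474
Step 5: Delta E = sqrt(3.2474) = 1.8

1.8 Delta E


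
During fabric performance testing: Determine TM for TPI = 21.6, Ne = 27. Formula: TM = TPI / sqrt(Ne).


Formula: TM = TPI / sqrt(Ne)
Step 1: sqrt(Ne) = sqrt(27) = 5.1962
Step 2: TM = 21.6 / 5.1962 = 4.16

4.16 TM


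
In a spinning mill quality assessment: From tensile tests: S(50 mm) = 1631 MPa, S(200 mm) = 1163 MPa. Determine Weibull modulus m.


Formula: m = ln(L1/L2) / ln(S2/S1)
Step 1: ln(L1/L2) = ln(50/200) = -1.38629
Step 2: S2/S1 = 1163/1631 = 0.71306
Step 3: ln(S2/S1) = ln(0.71306) = -0.33819
Step 4: m = -1.38629 / -0.33819 = 4.10

4.10 (Weibull m)


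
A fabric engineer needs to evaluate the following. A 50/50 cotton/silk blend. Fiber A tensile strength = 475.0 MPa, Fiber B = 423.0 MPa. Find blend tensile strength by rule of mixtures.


Formula: Blend property = (fraction_A * property_A) + (fraction_B * property_B)
Step 1: Contribution A = 50/100 * 475.0 MPa = 237.5 MPa
Step 2: Contribution B = 50/100 * 423.0 MPa = 211.5 MPa
Step 3: Blend tensile strength = 237.5 + 211.5 = 449.0 MPa

449.0 MPa


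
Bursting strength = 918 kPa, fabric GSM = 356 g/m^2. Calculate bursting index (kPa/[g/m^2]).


Formula: Bursting Index = Bursting Strength / Fabric GSM
BI = 918 kPa / 356 g/m^2
BI = 2.579 kPa/(g/m^2)

2.579 kPa/(g/m^2)


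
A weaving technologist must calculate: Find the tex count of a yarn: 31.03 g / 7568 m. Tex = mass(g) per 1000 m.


Formula: Tex = (mass_g / length_m) * 1000
Substituting: Tex = (31.03 / 7568) * 1000
Intermediate: 31.03 / 7568 = 0.00410016 g/m
Tex = 0.00410016 * 1000 = 4.10 tex

4.10 tex


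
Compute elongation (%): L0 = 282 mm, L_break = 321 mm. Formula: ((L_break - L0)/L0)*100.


Formula: Elongation (%) = ((L_break - L0) / L0) * 100
Step 1: Extension = 321 - 282 = 39 mm
Step 2: Elongation = (39 / 282) * 100
Step 3: Elongation = 0.138298 * 100 = 13.8298% ≈ 13.8%

13.8%


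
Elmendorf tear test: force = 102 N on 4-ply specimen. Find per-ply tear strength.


Formula: Per-ply strength = Total force / Number of plies
Per-ply = 102 N / 4
Per-ply = 25.5 N

25.5 N


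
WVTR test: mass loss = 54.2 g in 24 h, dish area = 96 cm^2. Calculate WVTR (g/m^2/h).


Formula: WVTR = mass_loss / (area * time)
Step 1: Convert area: 96 cm^2 = 0.0096 m^2
Step 2: WVTR = 54.2 g / (0.0096 m^2 * 24 h)
Step 3: WVTR = 54.2 / 0.2304 = 235.2 g/m^2/h

235.2 g/m^2/h


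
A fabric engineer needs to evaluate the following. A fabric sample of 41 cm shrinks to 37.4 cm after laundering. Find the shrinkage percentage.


Formula: Shrinkage% = ((L_before - L_after) / L_before) * 100
Step 1: Shrinkage = 41 - 37.4 = 3.6 cm
Step 2: Shrinkage% = (3.6 / 41) * 100
Step 3: Shrinkage% = 0.087805 * 100 = 8.7805% ≈ 8.8%

8.8%


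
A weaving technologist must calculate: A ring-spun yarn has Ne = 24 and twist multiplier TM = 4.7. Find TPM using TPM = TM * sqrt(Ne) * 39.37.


Formula: TPM = TM * sqrt(Ne) * 39.37
Step 1: sqrt(Ne) = sqrt(24) = 4.899
Step 2: TM * sqrt(Ne) = 4.7 * 4.899 = 23.0253
Step 3: TPM = 23.0253 * 39.37 = 907 twists/m

907 twists/m


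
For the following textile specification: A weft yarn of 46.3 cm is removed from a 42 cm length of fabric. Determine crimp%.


Formula: Crimp% = ((L_yarn - L_fabric) / L_fabric) * 100
Step 1: Extension = 46.3 - 42 = 4.3 cm
Step 2: Crimp% = (4.3 / 42) * 100
Step 3: Crimp% = 0.102381 * 100 = 10.2381% ≈ 10.2%

10.2%


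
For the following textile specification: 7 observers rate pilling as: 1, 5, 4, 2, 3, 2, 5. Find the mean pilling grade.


Formula: Mean = sum / count
Sum = 1 + 5 + 4 + 2 + 3 + 2 + 5 = 22
Mean = 22 / 7 = 3.1

3.1


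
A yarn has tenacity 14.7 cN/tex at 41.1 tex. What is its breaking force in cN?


Formula: Breaking force = Tenacity * Linear density
F = 14.7 cN/tex * 41.1 tex
F = 604.17 cN

604.17 cN


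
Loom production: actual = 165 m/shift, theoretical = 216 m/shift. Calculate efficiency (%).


Formula: Efficiency% = (Actual output / Theoretical output) * 100
Efficiency% = (165 / 216) * 100
Efficiency% = 0.763889 * 100 = 76.3889% ≈ 76.4%

76.4%


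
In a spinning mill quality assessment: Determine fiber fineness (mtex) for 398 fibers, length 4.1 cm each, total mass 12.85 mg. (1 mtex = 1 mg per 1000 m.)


Formula: fineness (mtex) = mass (mg) / total length (km) = (mass_mg / total_length_m) * 1000
Step 1: Convert fiber length: 4.1 cm = 0.041 m
Step 2: Total fiber length = 398 * 0.041 = 16.318 m
Step 3: Linear density = 12.85 mg / 16.318 m = 0.7875 mg/m
Step 4: fineness = 0.7875 * 1000 = 787.5 mtex

787.5 mtex


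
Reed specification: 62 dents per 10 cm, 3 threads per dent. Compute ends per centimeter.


Formula: EPC = (dents per 10 cm * ends per dent) / 10
Step 1: Total ends per 10 cm = 62 * 3 = 186
Step 2: EPC = 186 / 10 = 18.6 ends/cm

18.6 ends/cm


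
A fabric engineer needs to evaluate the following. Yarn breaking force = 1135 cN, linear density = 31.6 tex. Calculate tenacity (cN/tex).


Formula: Tenacity = Breaking force / Linear density
Tenacity = 1135 cN / 31.6 tex
Tenacity = 35.92 cN/tex

35.92 cN/tex


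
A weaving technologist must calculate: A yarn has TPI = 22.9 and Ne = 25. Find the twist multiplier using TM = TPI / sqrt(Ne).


Formula: TM = TPI / sqrt(Ne)
Step 1: sqrt(Ne) = sqrt(25) = 5
Step 2: TM = 22.9 / 5 = 4.58

4.58 TM


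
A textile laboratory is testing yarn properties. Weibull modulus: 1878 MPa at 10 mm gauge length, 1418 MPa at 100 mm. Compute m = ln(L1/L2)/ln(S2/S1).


Formula: m = ln(L1/L2) / ln(S2/S1)
Step 1: ln(L1/L2) = ln(10/100) = -2.30259
Step 2: S2/S1 = 1418/1878 = 0.75506
Step 3: ln(S2/S1) = ln(0.75506) = -0.28096
Step 4: m = -2.30259 / -0.28096 = 8.20

8.20 (Weibull m)


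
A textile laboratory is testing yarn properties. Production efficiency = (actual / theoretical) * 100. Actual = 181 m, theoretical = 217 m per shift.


Formula: Efficiency% = (Actual output / Theoretical output) * 100
Efficiency% = (181 / 217) * 100
Efficiency% = 0.834101 * 100 = 83.4101% ≈ 83.4%

83.4%


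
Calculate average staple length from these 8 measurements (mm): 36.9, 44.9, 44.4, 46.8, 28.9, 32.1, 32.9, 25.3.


Formula: Mean = sum of lengths / count
Sum = 36.9 + 44.9 + 44.4 + 46.8 + 28.9 + 32.1 + 32.9 + 25.3
Sum = 292.2 mm
Mean = 292.2 / 8 = 36.53 mm

36.53 mm


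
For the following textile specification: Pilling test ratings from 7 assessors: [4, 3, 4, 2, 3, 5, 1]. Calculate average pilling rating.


Formula: Mean = sum / count
Sum = 4 + 3 + 4 + 2 + 3 + 5 + 1 = 22
Mean = 22 / 7 = 3.1

3.1


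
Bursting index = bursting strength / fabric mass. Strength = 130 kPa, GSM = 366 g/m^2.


Formula: Bursting Index = Bursting Strength / Fabric GSM
BI = 130 kPa / 366 g/m^2
BI = 0.355 kPa/(g/m^2)

0.355 kPa/(g/m^2)


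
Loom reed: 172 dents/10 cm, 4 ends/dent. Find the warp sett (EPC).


Formula: EPC = (dents per 10 cm * ends per dent) / 10
Step 1: Total ends per 10 cm = 172 * 4 = 688
Step 2: EPC = 688 / 10 = 68.8 ends/cm

68.8 ends/cm


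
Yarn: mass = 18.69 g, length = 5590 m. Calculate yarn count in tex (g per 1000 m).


Formula: Tex = (mass_g / length_m) * 1000
Substituting: Tex = (18.69 / 5590) * 1000
Intermediate: 18.69 / 5590 = 0.00334347 g/m
Tex = 0.00334347 * 1000 = 3.34 tex

3.34 tex


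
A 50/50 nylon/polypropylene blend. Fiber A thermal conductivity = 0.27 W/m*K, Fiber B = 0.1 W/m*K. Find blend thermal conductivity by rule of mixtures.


Formula: Blend property = (fraction_A * property_A) + (fraction_B * property_B)
Step 1: Contribution A = 50/100 * 0.27 W/m*K = 0.135 W/m*K
Step 2: Contribution B = 50/100 * 0.1 W/m*K = 0.05 W/m*K
Step 3: Blend thermal conductivity = 0.135 + 0.05 = 0.185 W/m*K

0.185 W/m*K


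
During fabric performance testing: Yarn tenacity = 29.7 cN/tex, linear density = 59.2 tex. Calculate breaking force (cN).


Formula: Breaking force = Tenacity * Linear density
F = 29.7 cN/tex * 59.2 tex
F = 1758.24 cN

1758.24 cN


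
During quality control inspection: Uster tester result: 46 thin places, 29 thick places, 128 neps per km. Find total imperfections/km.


Formula: Total = thin places + thick places + neps
Total = 46 + 29 + 128
Total = 203 imperfections/km

203 imperfections/km


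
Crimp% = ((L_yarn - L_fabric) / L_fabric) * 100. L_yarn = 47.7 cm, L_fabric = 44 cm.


Formula: Crimp% = ((L_yarn - L_fabric) / L_fabric) * 100
Step 1: Extension = 47.7 - 44 = 3.7 cm
Step 2: Crimp% = (3.7 / 44) * 100
Step 3: Crimp% = 0.084091 * 100 = 8.4091% ≈ 8.4%

8.4%


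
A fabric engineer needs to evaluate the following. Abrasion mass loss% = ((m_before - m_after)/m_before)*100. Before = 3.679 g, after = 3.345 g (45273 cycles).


Formula: Mass loss% = ((m_before - m_after) / m_before) * 100
Step 1: Mass loss = 3.679 - 3.345 = 0.334 g
Step 2: Ratio = 0.334 / 3.679 = 0.0907855
Step 3: Mass loss% = 0.0907855 * 100 = 9.07855% ≈ 9.08%

9.08%


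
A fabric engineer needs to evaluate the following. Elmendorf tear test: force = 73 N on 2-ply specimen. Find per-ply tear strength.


Formula: Per-ply strength = Total force / Number of plies
Per-ply = 73 N / 2
Per-ply = 36.5 N

36.5 N


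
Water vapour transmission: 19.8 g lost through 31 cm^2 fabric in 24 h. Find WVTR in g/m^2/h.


Formula: WVTR = mass_loss / (area * time)
Step 1: Convert area: 31 cm^2 = 0.0031 m^2
Step 2: WVTR = 19.8 g / (0.0031 m^2 * 24 h)
Step 3: WVTR = 19.8 / 0.0744 = 266.1 g/m^2/h

266.1 g/m^2/h


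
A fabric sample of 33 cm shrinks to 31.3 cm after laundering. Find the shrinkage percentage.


Formula: Shrinkage% = ((L_before - L_after) / L_before) * 100
Step 1: Shrinkage = 33 - 31.3 = 1.7 cm
Step 2: Shrinkage% = (1.7 / 33) * 100
Step 3: Shrinkage% = 0.051515 * 100 = 5.1515% ≈ 5.2%

5.2%


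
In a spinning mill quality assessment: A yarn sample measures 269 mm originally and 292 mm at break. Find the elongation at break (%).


Formula: Elongation (%) = ((L_break - L0) / L0) * 100
Step 1: Extension = 292 - 269 = 23 mm
Step 2: Elongation = (23 / 269) * 100
Step 3: Elongation = 0.085502 * 100 = 8.5502% ≈ 8.6%

8.6%


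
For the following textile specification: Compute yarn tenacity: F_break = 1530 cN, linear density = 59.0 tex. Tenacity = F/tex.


Formula: Tenacity = Breaking force / Linear density
Tenacity = 1530 cN / 59.0 tex
Tenacity = 25.93 cN/tex

25.93 cN/tex


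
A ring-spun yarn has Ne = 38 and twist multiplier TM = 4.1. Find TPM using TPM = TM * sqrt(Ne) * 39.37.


Formula: TPM = TM * sqrt(Ne) * 39.37
Step 1: sqrt(Ne) = sqrt(38) = 6.1644
Step 2: TM * sqrt(Ne) = 4.1 * 6.1644 = 25.274
Step 3: TPM = 25.274 * 39.37 = 995 twists/m

995 twists/m


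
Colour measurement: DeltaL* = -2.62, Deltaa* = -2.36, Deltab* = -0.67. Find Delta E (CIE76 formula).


Formula: Delta E = sqrt(dL*^2 + da*^2 + db*^2)
Step 1: dL*^2 = (-2.62)^2 = 6.8644
Step 2: da*^2 = (-2.36)^2 = 5.5696
Step 3: db*^2 = (-0.67)^2 = 0.4489
Step 4: Sum = 6.8644 + 5.5696 + 0.4489 = 12.8829
Step 5: Delta E = sqrt(12.8829) = 3.59

3.59 Delta E


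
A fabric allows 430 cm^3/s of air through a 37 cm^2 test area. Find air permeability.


Formula: Air Permeability = Airflow / Test Area
AP = 430 cm^3/s / 37 cm^2
AP = 11.6 cm^3/s/cm^2

11.6 cm^3/s/cm^2


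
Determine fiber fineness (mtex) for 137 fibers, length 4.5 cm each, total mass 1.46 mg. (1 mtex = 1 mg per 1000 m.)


Formula: fineness (mtex) = mass (mg) / total length (km) = (mass_mg / total_length_m) * 1000
Step 1: Convert fiber length: 4.5 cm = 0.045 m
Step 2: Total fiber length = 137 * 0.045 = 6.165 m
Step 3: Linear density = 1.46 mg / 6.165 m = 0.2368 mg/m
Step 4: fineness = 0.2368 * 1000 = 236.8 mtex

236.8 mtex


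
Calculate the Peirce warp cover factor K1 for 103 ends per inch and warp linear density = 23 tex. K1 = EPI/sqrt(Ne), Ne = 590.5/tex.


Formula: K1 = EPI / sqrt(Ne), with Ne = 590.5 / tex_warp
Step 1: Ne = 590.5 / 23 = 25.674
Step 2: sqrt(Ne) = sqrt(25.674) = 5.067
Step 3: K1 = 103 / 5.067 = 20.3

20.3


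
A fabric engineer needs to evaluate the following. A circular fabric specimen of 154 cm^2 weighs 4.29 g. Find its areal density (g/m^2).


Formula: GSM = mass_g / area_m2
Step 1: Convert area: 154 cm^2 = 154 / 10000 = 0.0154 m^2
Step 2: GSM = 4.29 g / 0.0154 m^2 = 278.6 g/m^2

278.6 g/m^2


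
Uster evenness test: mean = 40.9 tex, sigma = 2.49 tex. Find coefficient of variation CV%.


Formula: CV% = (standard deviation / mean) * 100
Step 1: Ratio = 2.49 / 40.9 = 0.06088
Step 2: CV% = 0.06088 * 100 = 6.088% ≈ 6.1%

6.1%


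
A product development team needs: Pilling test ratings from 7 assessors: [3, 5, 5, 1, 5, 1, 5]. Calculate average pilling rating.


Formula: Mean = sum / count
Sum = 3 + 5 + 5 + 1 + 5 + 1 + 5 = 25
Mean = 25 / 7 = 3.6

3.6


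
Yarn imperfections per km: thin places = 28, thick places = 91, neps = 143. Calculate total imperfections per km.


Formula: Total = thin places + thick places + neps
Total = 28 + 91 + 143
Total = 262 imperfections/km

262 imperfections/km


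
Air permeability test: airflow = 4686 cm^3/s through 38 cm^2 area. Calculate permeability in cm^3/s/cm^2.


Formula: Air Permeability = Airflow / Test Area
AP = 4686 cm^3/s / 38 cm^2
AP = 123.3 cm^3/s/cm^2

123.3 cm^3/s/cm^2


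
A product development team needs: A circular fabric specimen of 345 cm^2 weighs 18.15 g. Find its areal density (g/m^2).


Formula: GSM = mass_g / area_m2
Step 1: Convert area: 345 cm^2 = 345 / 10000 = 0.0345 m^2
Step 2: GSM = 18.15 g / 0.0345 m^2 = 526.1 g/m^2

526.1 g/m^2


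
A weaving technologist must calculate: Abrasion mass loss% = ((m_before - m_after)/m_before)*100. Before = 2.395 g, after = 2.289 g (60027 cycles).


Formula: Mass loss% = ((m_before - m_after) / m_before) * 100
Step 1: Mass loss = 2.395 - 2.289 = 0.106 g
Step 2: Ratio = 0.106 / 2.395 = 0.0442589
Step 3: Mass loss% = 0.0442589 * 100 = 4.42589% ≈ 4.43%

4.43%


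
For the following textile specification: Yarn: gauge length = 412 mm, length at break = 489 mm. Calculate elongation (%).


Formula: Elongation (%) = ((L_break - L0) / L0) * 100
Step 1: Extension = 489 - 412 = 77 mm
Step 2: Elongation = (77 / 412) * 100
Step 3: Elongation = 0.186893 * 100 = 18.6893% ≈ 18.7%

18.7%


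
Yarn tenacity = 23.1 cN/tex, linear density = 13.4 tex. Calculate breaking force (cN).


Formula: Breaking force = Tenacity * Linear density
F = 23.1 cN/tex * 13.4 tex
F = 309.54 cN

309.54 cN


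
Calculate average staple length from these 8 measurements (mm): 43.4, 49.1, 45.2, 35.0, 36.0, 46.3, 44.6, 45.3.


Formula: Mean = sum of lengths / count
Sum = 43.4 + 49.1 + 45.2 + 35.0 + 36.0 + 46.3 + 44.6 + 45.3
Sum = 344.9 mm
Mean = 344.9 / 8 = 43.11 mm

43.11 mm


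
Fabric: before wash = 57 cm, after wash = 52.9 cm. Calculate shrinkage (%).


Formula: Shrinkage% = ((L_before - L_after) / L_before) * 100
Step 1: Shrinkage = 57 - 52.9 = 4.1 cm
Step 2: Shrinkage% = (4.1 / 57) * 100
Step 3: Shrinkage% = 0.07193 * 100 = 7.193% ≈ 7.2%

7.2%


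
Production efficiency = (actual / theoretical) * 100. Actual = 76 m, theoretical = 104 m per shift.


Formula: Efficiency% = (Actual output / Theoretical output) * 100
Efficiency% = (76 / 104) * 100
Efficiency% = 0.730769 * 100 = 73.0769% ≈ 73.1%

73.1%


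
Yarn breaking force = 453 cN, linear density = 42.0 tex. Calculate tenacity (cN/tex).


Formula: Tenacity = Breaking force / Linear density
Tenacity = 453 cN / 42.0 tex
Tenacity = 10.79 cN/tex

10.79 cN/tex


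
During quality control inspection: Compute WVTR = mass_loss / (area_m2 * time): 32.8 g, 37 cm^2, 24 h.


Formula: WVTR = mass_loss / (area * time)
Step 1: Convert area: 37 cm^2 = 0.0037 m^2
Step 2: WVTR = 32.8 g / (0.0037 m^2 * 24 h)
Step 3: WVTR = 32.8 / 0.0888 = 369.4 g/m^2/h

369.4 g/m^2/h


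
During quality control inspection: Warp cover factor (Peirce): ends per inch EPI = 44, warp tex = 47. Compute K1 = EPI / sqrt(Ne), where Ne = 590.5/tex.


Formula: K1 = EPI / sqrt(Ne), with Ne = 590.5 / tex_warp
Step 1: Ne = 590.5 / 47 = 12.564
Step 2: sqrt(Ne) = sqrt(12.564) = 3.5446
Step 3: K1 = 44 / 3.5446 = 12.4

12.4


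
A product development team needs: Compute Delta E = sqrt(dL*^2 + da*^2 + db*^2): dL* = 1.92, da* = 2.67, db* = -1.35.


Formula: Delta E = sqrt(dL*^2 + da*^2 + db*^2)
Step 1: dL*^2 = 1.92^2 = 3.6864
Step 2: da*^2 = 2.67^2 = 7.1289
Step 3: db*^2 = (-1.35)^2 = 1.8225
Step 4: Sum = 3.6864 + 7.1289 + 1.8225 = 12.6378
Step 5: Delta E = sqrt(12.6378) = 3.55

3.55 Delta E


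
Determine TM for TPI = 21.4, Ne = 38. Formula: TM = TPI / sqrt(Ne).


Formula: TM = TPI / sqrt(Ne)
Step 1: sqrt(Ne) = sqrt(38) = 6.1644
Step 2: TM = 21.4 / 6.1644 = 3.47

3.47 TM


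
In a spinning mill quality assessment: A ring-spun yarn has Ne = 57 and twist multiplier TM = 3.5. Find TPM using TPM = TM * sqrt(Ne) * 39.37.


Formula: TPM = TM * sqrt(Ne) * 39.37
Step 1: sqrt(Ne) = sqrt(57) = 7.5498
Step 2: TM * sqrt(Ne) = 3.5 * 7.5498 = 26.4243
Step 3: TPM = 26.4243 * 39.37 = 1040 twists/m

1040 twists/m


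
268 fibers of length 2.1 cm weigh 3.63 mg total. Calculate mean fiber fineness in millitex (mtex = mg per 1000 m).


Formula: fineness (mtex) = mass (mg) / total length (km) = (mass_mg / total_length_m) * 1000
Step 1: Convert fiber length: 2.1 cm = 0.021 m
Step 2: Total fiber length = 268 * 0.021 = 5.628 m
Step 3: Linear density = 3.63 mg / 5.628 m = 0.6450 mg/m
Step 4: fineness = 0.6450 * 1000 = 645.0 mtex

645.0 mtex


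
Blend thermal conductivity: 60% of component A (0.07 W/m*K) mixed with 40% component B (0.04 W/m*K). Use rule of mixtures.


Formula: Blend property = (fraction_A * property_A) + (fraction_B * property_B)
Step 1: Contribution A = 60/100 * 0.07 W/m*K = 0.042 W/m*K
Step 2: Contribution B = 40/100 * 0.04 W/m*K = 0.016 W/m*K
Step 3: Blend thermal conductivity = 0.042 + 0.016 = 0.058 W/m*K

0.058 W/m*K


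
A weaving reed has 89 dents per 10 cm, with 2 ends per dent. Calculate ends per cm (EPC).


Formula: EPC = (dents per 10 cm * ends per dent) / 10
Step 1: Total ends per 10 cm = 89 * 2 = 178
Step 2: EPC = 178 / 10 = 17.8 ends/cm

17.8 ends/cm


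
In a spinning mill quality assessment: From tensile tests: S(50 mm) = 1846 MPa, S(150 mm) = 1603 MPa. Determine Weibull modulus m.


Formula: m = ln(L1/L2) / ln(S2/S1)
Step 1: ln(L1/L2) = ln(50/150) = -1.09861
Step 2: S2/S1 = 1603/1846 = 0.86836
Step 3: ln(S2/S1) = ln(0.86836) = -0.14115
Step 4: m = -1.09861 / -0.14115 = 7.78

7.78 (Weibull m)


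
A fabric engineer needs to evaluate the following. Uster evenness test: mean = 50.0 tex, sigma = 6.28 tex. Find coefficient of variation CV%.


Formula: CV% = (standard deviation / mean) * 100
Step 1: Ratio = 6.28 / 50.0 = 0.1256
Step 2: CV% = 0.1256 * 100 = 12.56% ≈ 12.6%

12.6%


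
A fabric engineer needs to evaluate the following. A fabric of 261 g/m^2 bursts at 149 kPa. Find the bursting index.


Formula: Bursting Index = Bursting Strength / Fabric GSM
BI = 149 kPa / 261 g/m^2
BI = 0.571 kPa/(g/m^2)

0.571 kPa/(g/m^2)


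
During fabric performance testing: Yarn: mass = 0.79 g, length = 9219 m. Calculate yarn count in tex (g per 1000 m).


Formula: Tex = (mass_g / length_m) * 1000
Substituting: Tex = (0.79 / 9219) * 1000
Intermediate: 0.79 / 9219 = 0.00008569 g/m
Tex = 0.00008569 * 1000 = 0.09 tex

0.09 tex


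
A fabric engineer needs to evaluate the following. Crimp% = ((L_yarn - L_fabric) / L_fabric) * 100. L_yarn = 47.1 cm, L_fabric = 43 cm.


Formula: Crimp% = ((L_yarn - L_fabric) / L_fabric) * 100
Step 1: Extension = 47.1 - 43 = 4.1 cm
Step 2: Crimp% = (4.1 / 43) * 100
Step 3: Crimp% = 0.095349 * 100 = 9.5349% ≈ 9.5%

9.5%


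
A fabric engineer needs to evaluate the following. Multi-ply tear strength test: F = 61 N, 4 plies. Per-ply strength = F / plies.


Formula: Per-ply strength = Total force / Number of plies
Per-ply = 61 N / 4
Per-ply = 15.25 N

15.25 N


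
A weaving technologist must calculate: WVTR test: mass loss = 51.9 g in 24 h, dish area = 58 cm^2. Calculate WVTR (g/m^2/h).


Formula: WVTR = mass_loss / (area * time)
Step 1: Convert area: 58 cm^2 = 0.0058 m^2
Step 2: WVTR = 51.9 g / (0.0058 m^2 * 24 h)
Step 3: WVTR = 51.9 / 0.1392 = 372.8 g/m^2/h

372.8 g/m^2/h


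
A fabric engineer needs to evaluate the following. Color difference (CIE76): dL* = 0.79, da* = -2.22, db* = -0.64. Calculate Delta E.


Formula: Delta E = sqrt(dL*^2 + da*^2 + db*^2)
Step 1: dL*^2 = 0.79^2 = 0.6241
Step 2: da*^2 = (-2.22)^2 = 4.9284
Step 3: db*^2 = (-0.64)^2 = 0.4096
Step 4: Sum = 0.6241 + 4.9284 + 0.4096 = 5.9621
Step 5: Delta E = sqrt(5.9621) = 2.44

2.44 Delta E


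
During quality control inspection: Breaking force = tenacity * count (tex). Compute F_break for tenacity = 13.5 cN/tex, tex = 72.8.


Formula: Breaking force = Tenacity * Linear density
F = 13.5 cN/tex * 72.8 tex
F = 982.80 cN

982.80 cN


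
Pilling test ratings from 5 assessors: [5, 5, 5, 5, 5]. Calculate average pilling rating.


Formula: Mean = sum / count
Sum = 5 + 5 + 5 + 5 + 5 = 25
Mean = 25 / 5 = 5.0

5.0


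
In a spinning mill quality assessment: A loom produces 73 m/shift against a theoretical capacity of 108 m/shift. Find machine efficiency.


Formula: Efficiency% = (Actual output / Theoretical output) * 100
Efficiency% = (73 / 108) * 100
Efficiency% = 0.675926 * 100 = 67.5926% ≈ 67.6%

67.6%


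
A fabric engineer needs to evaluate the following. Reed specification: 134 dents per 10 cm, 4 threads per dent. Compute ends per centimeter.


Formula: EPC = (dents per 10 cm * ends per dent) / 10
Step 1: Total ends per 10 cm = 134 * 4 = 536
Step 2: EPC = 536 / 10 = 53.6 ends/cm

53.6 ends/cm


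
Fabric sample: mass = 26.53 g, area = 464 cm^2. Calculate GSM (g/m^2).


Formula: GSM = mass_g / area_m2
Step 1: Convert area: 464 cm^2 = 464 / 10000 = 0.0464 m^2
Step 2: GSM = 26.53 g / 0.0464 m^2 = 571.8 g/m^2

571.8 g/m^2


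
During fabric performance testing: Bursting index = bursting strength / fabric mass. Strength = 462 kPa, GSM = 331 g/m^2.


Formula: Bursting Index = Bursting Strength / Fabric GSM
BI = 462 kPa / 331 g/m^2
BI = 1.396 kPa/(g/m^2)

1.396 kPa/(g/m^2)


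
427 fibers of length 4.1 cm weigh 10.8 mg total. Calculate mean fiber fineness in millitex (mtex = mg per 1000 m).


Formula: fineness (mtex) = mass (mg) / total length (km) = (mass_mg / total_length_m) * 1000
Step 1: Convert fiber length: 4.1 cm = 0.041 m
Step 2: Total fiber length = 427 * 0.041 = 17.507 m
Step 3: Linear density = 10.8 mg / 17.507 m = 0.6169 mg/m
Step 4: fineness = 0.6169 * 1000 = 616.9 mtex

616.9 mtex


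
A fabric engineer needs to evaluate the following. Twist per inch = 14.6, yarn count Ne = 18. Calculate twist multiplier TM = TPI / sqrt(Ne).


Formula: TM = TPI / sqrt(Ne)
Step 1: sqrt(Ne) = sqrt(18) = 4.2426
Step 2: TM = 14.6 / 4.2426 = 3.44

3.44 TM


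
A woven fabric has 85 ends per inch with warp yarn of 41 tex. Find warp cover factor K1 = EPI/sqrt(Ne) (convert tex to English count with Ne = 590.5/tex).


Formula: K1 = EPI / sqrt(Ne), with Ne = 590.5 / tex_warp
Step 1: Ne = 590.5 / 41 = 14.402
Step 2: sqrt(Ne) = sqrt(14.402) = 3.795
Step 3: K1 = 85 / 3.795 = 22.4

22.4


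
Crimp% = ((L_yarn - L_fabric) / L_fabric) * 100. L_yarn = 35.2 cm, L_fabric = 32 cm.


Formula: Crimp% = ((L_yarn - L_fabric) / L_fabric) * 100
Step 1: Extension = 35.2 - 32 = 3.2 cm
Step 2: Crimp% = (3.2 / 32) * 100
Step 3: Crimp% = 0.1 * 100 = 10.0%

10.0%


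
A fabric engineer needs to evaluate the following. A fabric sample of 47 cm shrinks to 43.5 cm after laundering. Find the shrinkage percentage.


Formula: Shrinkage% = ((L_before - L_after) / L_before) * 100
Step 1: Shrinkage = 47 - 43.5 = 3.5 cm
Step 2: Shrinkage% = (3.5 / 47) * 100
Step 3: Shrinkage% = 0.074468 * 100 = 7.4468% ≈ 7.4%

7.4%


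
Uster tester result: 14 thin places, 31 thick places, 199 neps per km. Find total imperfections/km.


Formula: Total = thin places + thick places + neps
Total = 14 + 31 + 199
Total = 244 imperfections/km

244 imperfections/km


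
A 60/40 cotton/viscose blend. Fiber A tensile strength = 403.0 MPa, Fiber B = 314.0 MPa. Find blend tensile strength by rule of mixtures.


Formula: Blend property = (fraction_A * property_A) + (fraction_B * property_B)
Step 1: Contribution A = 60/100 * 403.0 MPa = 241.8 MPa
Step 2: Contribution B = 40/100 * 314.0 MPa = 125.6 MPa
Step 3: Blend tensile strength = 241.8 + 125.6 = 367.4 MPa

367.4 MPa


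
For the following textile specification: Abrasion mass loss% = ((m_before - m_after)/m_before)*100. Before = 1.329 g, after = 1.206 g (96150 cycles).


Formula: Mass loss% = ((m_before - m_after) / m_before) * 100
Step 1: Mass loss = 1.329 - 1.206 = 0.123 g
Step 2: Ratio = 0.123 / 1.329 = 0.0925508
Step 3: Mass loss% = 0.0925508 * 100 = 9.25508% ≈ 9.26%

9.26%


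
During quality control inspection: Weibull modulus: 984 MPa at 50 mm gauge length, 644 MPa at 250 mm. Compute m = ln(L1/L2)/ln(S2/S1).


Formula: m = ln(L1/L2) / ln(S2/S1)
Step 1: ln(L1/L2) = ln(50/250) = -1.60944
Step 2: S2/S1 = 644/984 = 0.65447
Step 3: ln(S2/S1) = ln(0.65447) = -0.42393
Step 4: m = -1.60944 / -0.42393 = 3.80

3.80 (Weibull m)


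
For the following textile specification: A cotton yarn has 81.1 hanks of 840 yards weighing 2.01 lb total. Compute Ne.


Formula: Ne = hanks / mass_lb
Substituting: Ne = 81.1 / 2.01
Ne = 40.3

40.3 Ne


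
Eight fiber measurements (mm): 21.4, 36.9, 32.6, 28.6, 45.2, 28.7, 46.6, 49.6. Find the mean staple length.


Formula: Mean = sum of lengths / count
Sum = 21.4 + 36.9 + 32.6 + 28.6 + 45.2 + 28.7 + 46.6 + 49.6
Sum = 289.6 mm
Mean = 289.6 / 8 = 36.20 mm

36.20 mm


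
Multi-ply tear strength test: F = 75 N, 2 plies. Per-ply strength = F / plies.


Formula: Per-ply strength = Total force / Number of plies
Per-ply = 75 N / 2
Per-ply = 37.5 N

37.5 N


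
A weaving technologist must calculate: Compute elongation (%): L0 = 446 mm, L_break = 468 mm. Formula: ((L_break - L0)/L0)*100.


Formula: Elongation (%) = ((L_break - L0) / L0) * 100
Step 1: Extension = 468 - 446 = 22 mm
Step 2: Elongation = (22 / 446) * 100
Step 3: Elongation = 0.049327 * 100 = 4.9327% ≈ 4.9%

4.9%


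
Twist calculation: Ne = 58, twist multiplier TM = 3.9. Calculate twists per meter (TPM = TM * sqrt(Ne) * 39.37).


Formula: TPM = TM * sqrt(Ne) * 39.37
Step 1: sqrt(Ne) = sqrt(58) = 7.6158
Step 2: TM * sqrt(Ne) = 3.9 * 7.6158 = 29.7016
Step 3: TPM = 29.7016 * 39.37 = 1169 twists/m

1169 twists/m


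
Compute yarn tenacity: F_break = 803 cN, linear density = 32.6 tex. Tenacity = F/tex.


Formula: Tenacity = Breaking force / Linear density
Tenacity = 803 cN / 32.6 tex
Tenacity = 24.63 cN/tex

24.63 cN/tex


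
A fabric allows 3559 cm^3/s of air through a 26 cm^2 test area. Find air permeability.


Formula: Air Permeability = Airflow / Test Area
AP = 3559 cm^3/s / 26 cm^2
AP = 136.9 cm^3/s/cm^2

136.9 cm^3/s/cm^2


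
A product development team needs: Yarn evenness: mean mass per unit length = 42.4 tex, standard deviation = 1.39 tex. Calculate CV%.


Formula: CV% = (standard deviation / mean) * 100
Step 1: Ratio = 1.39 / 42.4 = 0.032783
Step 2: CV% = 0.032783 * 100 = 3.2783% ≈ 3.3%

3.3%


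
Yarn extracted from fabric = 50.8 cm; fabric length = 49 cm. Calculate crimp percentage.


Formula: Crimp% = ((L_yarn - L_fabric) / L_fabric) * 100
Step 1: Extension = 50.8 - 49 = 1.8 cm
Step 2: Crimp% = (1.8 / 49) * 100
Step 3: Crimp% = 0.036735 * 100 = 3.6735% ≈ 3.7%

3.7%


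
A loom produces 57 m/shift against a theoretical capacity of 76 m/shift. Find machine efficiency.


Formula: Efficiency% = (Actual output / Theoretical output) * 100
Efficiency% = (57 / 76) * 100
Efficiency% = 0.75 * 100 = 75.0%

75.0%


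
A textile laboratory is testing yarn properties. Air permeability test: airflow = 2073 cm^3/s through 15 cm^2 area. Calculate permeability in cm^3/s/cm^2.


Formula: Air Permeability = Airflow / Test Area
AP = 2073 cm^3/s / 15 cm^2
AP = 138.2 cm^3/s/cm^2

138.2 cm^3/s/cm^2


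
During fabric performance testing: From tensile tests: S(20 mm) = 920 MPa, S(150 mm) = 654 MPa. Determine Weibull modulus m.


Formula: m = ln(L1/L2) / ln(S2/S1)
Step 1: ln(L1/L2) = ln(20/150) = -2.01490
Step 2: S2/S1 = 654/920 = 0.71087
Step 3: ln(S2/S1) = ln(0.71087) = -0.34127
Step 4: m = -2.01490 / -0.34127 = 5.90

5.90 (Weibull m)


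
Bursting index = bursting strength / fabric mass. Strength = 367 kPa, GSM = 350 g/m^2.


Formula: Bursting Index = Bursting Strength / Fabric GSM
BI = 367 kPa / 350 g/m^2
BI = 1.049 kPa/(g/m^2)

1.049 kPa/(g/m^2)


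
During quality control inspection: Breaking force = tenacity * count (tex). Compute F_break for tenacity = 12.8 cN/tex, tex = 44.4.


Formula: Breaking force = Tenacity * Linear density
F = 12.8 cN/tex * 44.4 tex
F = 568.32 cN

568.32 cN


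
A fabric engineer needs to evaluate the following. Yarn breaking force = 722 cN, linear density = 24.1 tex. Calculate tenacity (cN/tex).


Formula: Tenacity = Breaking force / Linear density
Tenacity = 722 cN / 24.1 tex
Tenacity = 29.96 cN/tex

29.96 cN/tex


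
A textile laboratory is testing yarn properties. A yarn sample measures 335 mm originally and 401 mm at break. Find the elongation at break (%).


Formula: Elongation (%) = ((L_break - L0) / L0) * 100
Step 1: Extension = 401 - 335 = 66 mm
Step 2: Elongation = (66 / 335) * 100
Step 3: Elongation = 0.197015 * 100 = 19.7015% ≈ 19.7%

19.7%


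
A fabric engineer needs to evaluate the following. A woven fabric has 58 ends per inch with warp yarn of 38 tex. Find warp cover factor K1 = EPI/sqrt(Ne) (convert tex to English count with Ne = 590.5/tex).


Formula: K1 = EPI / sqrt(Ne), with Ne = 590.5 / tex_warp
Step 1: Ne = 590.5 / 38 = 15.539
Step 2: sqrt(Ne) = sqrt(15.539) = 3.942
Step 3: K1 = 58 / 3.942 = 14.7

14.7


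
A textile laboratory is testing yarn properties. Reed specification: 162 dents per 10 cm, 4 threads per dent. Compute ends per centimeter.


Formula: EPC = (dents per 10 cm * ends per dent) / 10
Step 1: Total ends per 10 cm = 162 * 4 = 648
Step 2: EPC = 648 / 10 = 64.8 ends/cm

64.8 ends/cm


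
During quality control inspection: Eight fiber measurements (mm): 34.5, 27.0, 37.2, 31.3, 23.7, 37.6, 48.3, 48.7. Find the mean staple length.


Formula: Mean = sum of lengths / count
Sum = 34.5 + 27.0 + 37.2 + 31.3 + 23.7 + 37.6 + 48.3 + 48.7
Sum = 288.3 mm
Mean = 288.3 / 8 = 36.04 mm

36.04 mm


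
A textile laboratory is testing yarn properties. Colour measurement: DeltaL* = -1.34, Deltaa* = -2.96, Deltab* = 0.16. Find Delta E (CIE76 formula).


Formula: Delta E = sqrt(dL*^2 + da*^2 + db*^2)
Step 1: dL*^2 = (-1.34)^2 = 1.7956
Step 2: da*^2 = (-2.96)^2 = 8.7616
Step 3: db*^2 = 0.16^2 = 0.0256
Step 4: Sum = 1.7956 + 8.7616 + 0.0256 = 10.5828
Step 5: Delta E = sqrt(10.5828) = 3.25

3.25 Delta E


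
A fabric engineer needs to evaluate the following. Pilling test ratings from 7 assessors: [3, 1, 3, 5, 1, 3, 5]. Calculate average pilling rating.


Formula: Mean = sum / count
Sum = 3 + 1 + 3 + 5 + 1 + 3 + 5 = 21
Mean = 21 / 7 = 3.0

3.0


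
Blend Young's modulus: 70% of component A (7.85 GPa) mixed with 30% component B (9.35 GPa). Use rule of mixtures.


Formula: Blend property = (fraction_A * property_A) + (fraction_B * property_B)
Step 1: Contribution A = 70/100 * 7.85 GPa = 5.495 GPa
Step 2: Contribution B = 30/100 * 9.35 GPa = 2.805 GPa
Step 3: Blend Young's modulus = 5.495 + 2.805 = 8.3 GPa

8.3 GPa


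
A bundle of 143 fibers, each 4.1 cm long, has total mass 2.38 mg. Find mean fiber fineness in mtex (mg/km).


Formula: fineness (mtex) = mass (mg) / total length (km) = (mass_mg / total_length_m) * 1000
Step 1: Convert fiber length: 4.1 cm = 0.041 m
Step 2: Total fiber length = 143 * 0.041 = 5.863 m
Step 3: Linear density = 2.38 mg / 5.863 m = 0.4059 mg/m
Step 4: fineness = 0.4059 * 1000 = 405.9 mtex

405.9 mtex


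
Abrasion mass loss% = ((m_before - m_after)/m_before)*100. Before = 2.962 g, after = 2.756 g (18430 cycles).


Formula: Mass loss% = ((m_before - m_after) / m_before) * 100
Step 1: Mass loss = 2.962 - 2.756 = 0.206 g
Step 2: Ratio = 0.206 / 2.962 = 0.0695476
Step 3: Mass loss% = 0.0695476 * 100 = 6.95476% ≈ 6.95%

6.95%


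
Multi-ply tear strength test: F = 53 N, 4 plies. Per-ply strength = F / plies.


Formula: Per-ply strength = Total force / Number of plies
Per-ply = 53 N / 4
Per-ply = 13.25 N

13.25 N


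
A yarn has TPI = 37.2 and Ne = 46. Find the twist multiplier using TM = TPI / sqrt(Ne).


Formula: TM = TPI / sqrt(Ne)
Step 1: sqrt(Ne) = sqrt(46) = 6.7823
Step 2: TM = 37.2 / 6.7823 = 5.48

5.48 TM


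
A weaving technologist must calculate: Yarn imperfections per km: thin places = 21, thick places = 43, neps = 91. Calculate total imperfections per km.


Formula: Total = thin places + thick places + neps
Total = 21 + 43 + 91
Total = 155 imperfections/km

155 imperfections/km


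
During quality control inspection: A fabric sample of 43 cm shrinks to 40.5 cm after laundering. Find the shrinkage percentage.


Formula: Shrinkage% = ((L_before - L_after) / L_before) * 100
Step 1: Shrinkage = 43 - 40.5 = 2.5 cm
Step 2: Shrinkage% = (2.5 / 43) * 100
Step 3: Shrinkage% = 0.05814 * 100 = 5.814% ≈ 5.8%

5.8%


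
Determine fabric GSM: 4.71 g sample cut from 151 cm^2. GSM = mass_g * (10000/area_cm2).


Formula: GSM = mass_g / area_m2
Step 1: Convert area: 151 cm^2 = 151 / 10000 = 0.0151 m^2
Step 2: GSM = 4.71 g / 0.0151 m^2 = 311.9 g/m^2

311.9 g/m^2


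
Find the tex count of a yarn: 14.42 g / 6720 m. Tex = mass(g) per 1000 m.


Formula: Tex = (mass_g / length_m) * 1000
Substituting: Tex = (14.42 / 6720) * 1000
Intermediate: 14.42 / 6720 = 0.00214583 g/m
Tex = 0.00214583 * 1000 = 2.15 tex

2.15 tex


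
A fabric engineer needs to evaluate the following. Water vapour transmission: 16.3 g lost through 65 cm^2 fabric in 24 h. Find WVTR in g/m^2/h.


Formula: WVTR = mass_loss / (area * time)
Step 1: Convert area: 65 cm^2 = 0.0065 m^2
Step 2: WVTR = 16.3 g / (0.0065 m^2 * 24 h)
Step 3: WVTR = 16.3 / 0.156 = 104.5 g/m^2/h

104.5 g/m^2/h


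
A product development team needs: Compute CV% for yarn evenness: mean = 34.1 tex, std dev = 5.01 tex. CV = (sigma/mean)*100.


Formula: CV% = (standard deviation / mean) * 100
Step 1: Ratio = 5.01 / 34.1 = 0.146921
Step 2: CV% = 0.146921 * 100 = 14.6921% ≈ 14.7%

14.7%


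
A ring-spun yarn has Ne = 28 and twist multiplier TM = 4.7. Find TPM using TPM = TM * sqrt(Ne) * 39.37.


Formula: TPM = TM * sqrt(Ne) * 39.37
Step 1: sqrt(Ne) = sqrt(28) = 5.2915
Step 2: TM * sqrt(Ne) = 4.7 * 5.2915 = 24.8701
Step 3: TPM = 24.8701 * 39.37 = 979 twists/m

979 twists/m


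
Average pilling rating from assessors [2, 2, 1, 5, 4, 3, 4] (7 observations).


Formula: Mean = sum / count
Sum = 2 + 2 + 1 + 5 + 4 + 3 + 4 = 21
Mean = 21 / 7 = 3.0

3.0
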